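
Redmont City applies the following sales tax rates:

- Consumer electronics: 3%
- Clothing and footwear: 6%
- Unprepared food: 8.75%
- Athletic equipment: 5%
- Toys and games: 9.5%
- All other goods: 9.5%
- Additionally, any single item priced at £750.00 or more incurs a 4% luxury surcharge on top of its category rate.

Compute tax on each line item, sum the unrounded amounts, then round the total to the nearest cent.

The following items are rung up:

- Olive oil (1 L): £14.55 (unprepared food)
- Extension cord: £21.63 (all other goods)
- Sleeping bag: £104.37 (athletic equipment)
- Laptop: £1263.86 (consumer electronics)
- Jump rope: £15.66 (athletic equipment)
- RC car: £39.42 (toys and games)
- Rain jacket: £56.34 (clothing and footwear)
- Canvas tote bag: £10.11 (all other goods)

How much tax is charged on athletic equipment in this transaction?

£6.00

Sleeping bag £104.37: athletic equipment → 5% → £5.2185
Jump rope £15.66: athletic equipment → 5% → £0.783
Tax on athletic equipment: unrounded sum = £6.0015 → £6.00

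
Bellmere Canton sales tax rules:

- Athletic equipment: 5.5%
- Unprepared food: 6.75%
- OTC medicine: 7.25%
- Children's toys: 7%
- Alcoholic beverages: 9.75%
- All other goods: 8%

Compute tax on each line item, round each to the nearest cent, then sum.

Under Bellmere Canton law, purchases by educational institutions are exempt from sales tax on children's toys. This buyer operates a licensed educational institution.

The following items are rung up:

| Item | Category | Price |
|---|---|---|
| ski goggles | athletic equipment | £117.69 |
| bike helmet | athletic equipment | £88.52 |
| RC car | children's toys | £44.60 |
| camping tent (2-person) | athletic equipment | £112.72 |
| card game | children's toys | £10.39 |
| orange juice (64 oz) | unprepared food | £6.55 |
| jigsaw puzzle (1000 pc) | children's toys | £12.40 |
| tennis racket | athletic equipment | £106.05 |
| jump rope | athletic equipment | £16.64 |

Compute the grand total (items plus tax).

Ski goggles £117.69: athletic equipment → 5.5% → £6.47
Bike helmet £88.52: athletic equipment → 5.5% → £4.87
RC car £44.60: children's toys, buyer-exempt → 0% → £0.00
Camping tent (2-person) £112.72: athletic equipment → 5.5% → £6.20
Card game £10.39: children's toys, buyer-exempt → 0% → £0.00
Orange juice (64 oz) £6.55: unprepared food → 6.75% → £0.44
Jigsaw puzzle (1000 pc) £12.40: children's toys, buyer-exempt → 0% → £0.00
Tennis racket £106.05: athletic equipment → 5.5% → £5.83
Jump rope £16.64: athletic equipment → 5.5% → £0.92
Subtotal = £515.56; tax = £24.73; total due = £540.29

£540.29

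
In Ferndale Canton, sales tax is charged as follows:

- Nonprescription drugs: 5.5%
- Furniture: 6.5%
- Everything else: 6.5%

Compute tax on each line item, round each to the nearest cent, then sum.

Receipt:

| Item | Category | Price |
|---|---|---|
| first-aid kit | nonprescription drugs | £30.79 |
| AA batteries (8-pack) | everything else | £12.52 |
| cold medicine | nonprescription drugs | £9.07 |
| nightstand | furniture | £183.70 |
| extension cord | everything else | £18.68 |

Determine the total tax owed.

First-aid kit £30.79: nonprescription drugs → 5.5% → £1.69
AA batteries (8-pack) £12.52: everything else → 6.5% → £0.81
Cold medicine £9.07: nonprescription drugs → 5.5% → £0.50
Nightstand £183.70: furniture → 6.5% → £11.94
Extension cord £18.68: everything else → 6.5% → £1.21
Total tax = £1.69 + £0.81 + £0.50 + £11.94 + £1.21 = £16.15

£16.15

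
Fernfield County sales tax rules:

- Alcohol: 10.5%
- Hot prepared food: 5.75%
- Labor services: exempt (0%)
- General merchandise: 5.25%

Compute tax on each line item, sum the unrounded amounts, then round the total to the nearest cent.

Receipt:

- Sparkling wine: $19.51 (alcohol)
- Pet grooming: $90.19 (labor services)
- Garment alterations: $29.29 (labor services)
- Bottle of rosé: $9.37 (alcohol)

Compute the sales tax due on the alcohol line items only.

$3.03

Sparkling wine $19.51: alcohol → 10.5% → $2.04855
Bottle of rosé $9.37: alcohol → 10.5% → $0.98385
Tax on alcohol: unrounded sum = $3.0324 → $3.03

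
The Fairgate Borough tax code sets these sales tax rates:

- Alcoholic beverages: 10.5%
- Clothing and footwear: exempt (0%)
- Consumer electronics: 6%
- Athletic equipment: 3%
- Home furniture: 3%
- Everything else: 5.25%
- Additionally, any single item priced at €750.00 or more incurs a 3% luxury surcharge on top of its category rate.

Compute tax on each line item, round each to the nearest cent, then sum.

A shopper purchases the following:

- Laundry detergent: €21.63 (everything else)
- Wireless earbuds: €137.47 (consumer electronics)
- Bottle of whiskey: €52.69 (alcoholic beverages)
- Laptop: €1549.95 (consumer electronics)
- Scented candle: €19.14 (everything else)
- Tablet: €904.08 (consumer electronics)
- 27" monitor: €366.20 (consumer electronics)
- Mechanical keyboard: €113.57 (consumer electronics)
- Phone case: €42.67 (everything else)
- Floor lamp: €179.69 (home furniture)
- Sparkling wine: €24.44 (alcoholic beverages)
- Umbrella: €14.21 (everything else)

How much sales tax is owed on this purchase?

Laundry detergent €21.63: everything else → 5.25% → €1.14
Wireless earbuds €137.47: consumer electronics → 6% → €8.25
Bottle of whiskey €52.69: alcoholic beverages → 10.5% → €5.53
Laptop €1549.95: consumer electronics → 6% + 3% surcharge = 9% → €139.50
Scented candle €19.14: everything else → 5.25% → €1.00
Tablet €904.08: consumer electronics → 6% + 3% surcharge = 9% → €81.37
27" monitor €366.20: consumer electronics → 6% → €21.97
Mechanical keyboard €113.57: consumer electronics → 6% → €6.81
Phone case €42.67: everything else → 5.25% → €2.24
Floor lamp €179.69: home furniture → 3% → €5.39
Sparkling wine €24.44: alcoholic beverages → 10.5% → €2.57
Umbrella €14.21: everything else → 5.25% → €0.75
Total tax = €1.14 + €8.25 + €5.53 + €139.50 + €1.00 + €81.37 + €21.97 + €6.81 + €2.24 + €5.39 + €2.57 + €0.75 = €276.52

€276.52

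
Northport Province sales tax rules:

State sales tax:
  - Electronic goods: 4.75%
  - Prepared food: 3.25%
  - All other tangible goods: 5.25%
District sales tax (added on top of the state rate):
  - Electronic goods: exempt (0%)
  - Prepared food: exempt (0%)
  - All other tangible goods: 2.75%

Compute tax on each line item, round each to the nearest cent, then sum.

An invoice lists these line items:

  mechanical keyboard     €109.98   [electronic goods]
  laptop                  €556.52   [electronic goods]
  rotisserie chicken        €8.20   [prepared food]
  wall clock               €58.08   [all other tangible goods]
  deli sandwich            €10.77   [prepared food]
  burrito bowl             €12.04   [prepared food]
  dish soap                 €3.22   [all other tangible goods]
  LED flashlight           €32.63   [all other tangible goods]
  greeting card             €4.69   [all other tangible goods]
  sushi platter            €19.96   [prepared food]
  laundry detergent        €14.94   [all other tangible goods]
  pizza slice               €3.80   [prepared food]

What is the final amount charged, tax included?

Mechanical keyboard €109.98: electronic goods → 4.75% + 0% district = 4.75% → €5.22
Laptop €556.52: electronic goods → 4.75% + 0% district = 4.75% → €26.43
Rotisserie chicken €8.20: prepared food → 3.25% + 0% district = 3.25% → €0.27
Wall clock €58.08: all other tangible goods → 5.25% + 2.75% district = 8% → €4.65
Deli sandwich €10.77: prepared food → 3.25% + 0% district = 3.25% → €0.35
Burrito bowl €12.04: prepared food → 3.25% + 0% district = 3.25% → €0.39
Dish soap €3.22: all other tangible goods → 5.25% + 2.75% district = 8% → €0.26
LED flashlight €32.63: all other tangible goods → 5.25% + 2.75% district = 8% → €2.61
Greeting card €4.69: all other tangible goods → 5.25% + 2.75% district = 8% → €0.38
Sushi platter €19.96: prepared food → 3.25% + 0% district = 3.25% → €0.65
Laundry detergent €14.94: all other tangible goods → 5.25% + 2.75% district = 8% → €1.20
Pizza slice €3.80: prepared food → 3.25% + 0% district = 3.25% → €0.12
Subtotal = €834.83; tax = €42.53; total due = €877.36

€877.36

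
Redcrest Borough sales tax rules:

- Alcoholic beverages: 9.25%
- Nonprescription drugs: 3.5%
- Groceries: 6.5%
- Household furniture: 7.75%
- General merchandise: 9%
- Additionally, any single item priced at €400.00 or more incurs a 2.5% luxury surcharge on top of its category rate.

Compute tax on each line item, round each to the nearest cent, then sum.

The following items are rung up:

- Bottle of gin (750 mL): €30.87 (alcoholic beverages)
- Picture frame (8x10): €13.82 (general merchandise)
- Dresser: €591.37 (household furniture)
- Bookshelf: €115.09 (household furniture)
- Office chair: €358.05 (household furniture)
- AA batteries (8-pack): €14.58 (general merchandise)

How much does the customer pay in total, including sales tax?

Bottle of gin (750 mL) €30.87: alcoholic beverages → 9.25% → €2.86
Picture frame (8x10) €13.82: general merchandise → 9% → €1.24
Dresser €591.37: household furniture → 7.75% + 2.5% surcharge = 10.25% → €60.62
Bookshelf €115.09: household furniture → 7.75% → €8.92
Office chair €358.05: household furniture → 7.75% → €27.75
AA batteries (8-pack) €14.58: general merchandise → 9% → €1.31
Subtotal = €1123.78; tax = €102.70; total due = €1226.48

€1226.48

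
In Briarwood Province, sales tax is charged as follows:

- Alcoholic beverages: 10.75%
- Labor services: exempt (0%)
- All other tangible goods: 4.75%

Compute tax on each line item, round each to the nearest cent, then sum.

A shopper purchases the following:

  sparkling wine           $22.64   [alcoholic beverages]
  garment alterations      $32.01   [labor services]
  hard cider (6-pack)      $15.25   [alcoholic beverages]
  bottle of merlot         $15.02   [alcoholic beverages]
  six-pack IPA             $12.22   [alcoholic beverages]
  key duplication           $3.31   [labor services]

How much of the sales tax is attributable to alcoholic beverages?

Sparkling wine $22.64: alcoholic beverages → 10.75% → $2.43
Hard cider (6-pack) $15.25: alcoholic beverages → 10.75% → $1.64
Bottle of merlot $15.02: alcoholic beverages → 10.75% → $1.61
Six-pack IPA $12.22: alcoholic beverages → 10.75% → $1.31
Tax on alcoholic beverages = $2.43 + $1.64 + $1.61 + $1.31 = $6.99

$6.99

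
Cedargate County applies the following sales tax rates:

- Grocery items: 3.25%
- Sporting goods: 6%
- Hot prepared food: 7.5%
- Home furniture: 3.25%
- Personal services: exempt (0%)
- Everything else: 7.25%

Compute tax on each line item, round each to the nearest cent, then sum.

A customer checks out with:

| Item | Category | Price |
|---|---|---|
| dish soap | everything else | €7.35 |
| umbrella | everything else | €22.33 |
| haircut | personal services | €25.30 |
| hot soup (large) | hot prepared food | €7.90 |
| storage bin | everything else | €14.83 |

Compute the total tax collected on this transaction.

Dish soap €7.35: everything else → 7.25% → €0.53
Umbrella €22.33: everything else → 7.25% → €1.62
Haircut €25.30: personal services → 0% → €0.00
Hot soup (large) €7.90: hot prepared food → 7.5% → €0.59
Storage bin €14.83: everything else → 7.25% → €1.08
Total tax = €0.53 + €1.62 + €0.59 + €1.08 = €3.82

€3.82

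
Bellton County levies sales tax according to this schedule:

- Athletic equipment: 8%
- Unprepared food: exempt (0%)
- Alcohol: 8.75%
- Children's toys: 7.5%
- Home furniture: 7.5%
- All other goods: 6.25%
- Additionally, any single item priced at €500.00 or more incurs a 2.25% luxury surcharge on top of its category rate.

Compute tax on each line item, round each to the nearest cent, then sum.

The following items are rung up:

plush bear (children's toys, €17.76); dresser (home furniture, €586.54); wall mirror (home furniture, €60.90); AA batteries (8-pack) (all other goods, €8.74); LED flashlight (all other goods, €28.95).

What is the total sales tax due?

€65.45

Plush bear €17.76: children's toys → 7.5% → €1.33
Dresser €586.54: home furniture → 7.5% + 2.25% surcharge = 9.75% → €57.19
Wall mirror €60.90: home furniture → 7.5% → €4.57
AA batteries (8-pack) €8.74: all other goods → 6.25% → €0.55
LED flashlight €28.95: all other goods → 6.25% → €1.81
Total tax = €1.33 + €57.19 + €4.57 + €0.55 + €1.81 = €65.45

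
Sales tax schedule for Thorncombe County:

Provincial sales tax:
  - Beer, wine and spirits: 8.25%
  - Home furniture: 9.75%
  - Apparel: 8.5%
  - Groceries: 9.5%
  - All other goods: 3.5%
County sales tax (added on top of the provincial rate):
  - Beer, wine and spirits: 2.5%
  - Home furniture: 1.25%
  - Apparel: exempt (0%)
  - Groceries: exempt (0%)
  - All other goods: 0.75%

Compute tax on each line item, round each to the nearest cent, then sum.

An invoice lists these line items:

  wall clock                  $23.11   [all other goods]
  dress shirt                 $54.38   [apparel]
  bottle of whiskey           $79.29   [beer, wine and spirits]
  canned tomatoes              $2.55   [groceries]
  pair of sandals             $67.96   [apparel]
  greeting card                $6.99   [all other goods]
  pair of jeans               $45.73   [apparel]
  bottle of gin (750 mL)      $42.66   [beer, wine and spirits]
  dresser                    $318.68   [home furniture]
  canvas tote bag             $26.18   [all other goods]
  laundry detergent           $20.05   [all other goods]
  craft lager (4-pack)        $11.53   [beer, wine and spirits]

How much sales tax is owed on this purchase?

$67.17

Wall clock $23.11: all other goods → 3.5% + 0.75% county = 4.25% → $0.98
Dress shirt $54.38: apparel → 8.5% + 0% county = 8.5% → $4.62
Bottle of whiskey $79.29: beer, wine and spirits → 8.25% + 2.5% county = 10.75% → $8.52
Canned tomatoes $2.55: groceries → 9.5% + 0% county = 9.5% → $0.24
Pair of sandals $67.96: apparel → 8.5% + 0% county = 8.5% → $5.78
Greeting card $6.99: all other goods → 3.5% + 0.75% county = 4.25% → $0.30
Pair of jeans $45.73: apparel → 8.5% + 0% county = 8.5% → $3.89
Bottle of gin (750 mL) $42.66: beer, wine and spirits → 8.25% + 2.5% county = 10.75% → $4.59
Dresser $318.68: home furniture → 9.75% + 1.25% county = 11% → $35.05
Canvas tote bag $26.18: all other goods → 3.5% + 0.75% county = 4.25% → $1.11
Laundry detergent $20.05: all other goods → 3.5% + 0.75% county = 4.25% → $0.85
Craft lager (4-pack) $11.53: beer, wine and spirits → 8.25% + 2.5% county = 10.75% → $1.24
Total tax = $0.98 + $4.62 + $8.52 + $0.24 + $5.78 + $0.30 + $3.89 + $4.59 + $35.05 + $1.11 + $0.85 + $1.24 = $67.17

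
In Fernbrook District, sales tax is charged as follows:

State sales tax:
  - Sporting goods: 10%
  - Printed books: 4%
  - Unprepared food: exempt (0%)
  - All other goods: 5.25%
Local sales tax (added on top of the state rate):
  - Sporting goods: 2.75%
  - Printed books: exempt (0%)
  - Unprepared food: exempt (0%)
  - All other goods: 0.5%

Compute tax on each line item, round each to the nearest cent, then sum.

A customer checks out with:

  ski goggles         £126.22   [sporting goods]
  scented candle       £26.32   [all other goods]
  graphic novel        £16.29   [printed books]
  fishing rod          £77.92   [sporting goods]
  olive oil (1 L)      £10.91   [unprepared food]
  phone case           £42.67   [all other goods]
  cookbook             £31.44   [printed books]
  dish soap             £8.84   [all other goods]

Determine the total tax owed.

£32.40

Ski goggles £126.22: sporting goods → 10% + 2.75% local = 12.75% → £16.09
Scented candle £26.32: all other goods → 5.25% + 0.5% local = 5.75% → £1.51
Graphic novel £16.29: printed books → 4% + 0% local = 4% → £0.65
Fishing rod £77.92: sporting goods → 10% + 2.75% local = 12.75% → £9.93
Olive oil (1 L) £10.91: unprepared food → 0% + 0% local = 0% → £0.00
Phone case £42.67: all other goods → 5.25% + 0.5% local = 5.75% → £2.45
Cookbook £31.44: printed books → 4% + 0% local = 4% → £1.26
Dish soap £8.84: all other goods → 5.25% + 0.5% local = 5.75% → £0.51
Total tax = £16.09 + £1.51 + £0.65 + £9.93 + £2.45 + £1.26 + £0.51 = £32.40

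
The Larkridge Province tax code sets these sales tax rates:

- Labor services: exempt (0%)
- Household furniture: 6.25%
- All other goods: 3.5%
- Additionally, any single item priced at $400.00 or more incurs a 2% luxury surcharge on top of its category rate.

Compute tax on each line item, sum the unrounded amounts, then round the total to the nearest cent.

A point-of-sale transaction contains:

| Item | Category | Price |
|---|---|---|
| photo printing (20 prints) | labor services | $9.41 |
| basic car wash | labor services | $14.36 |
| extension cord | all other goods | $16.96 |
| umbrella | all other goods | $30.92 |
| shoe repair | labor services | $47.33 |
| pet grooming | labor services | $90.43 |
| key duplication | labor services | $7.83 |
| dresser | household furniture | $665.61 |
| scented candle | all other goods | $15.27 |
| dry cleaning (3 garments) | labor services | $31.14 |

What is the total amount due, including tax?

$986.38

Photo printing (20 prints) $9.41: labor services → 0% → $0.00
Basic car wash $14.36: labor services → 0% → $0.00
Extension cord $16.96: all other goods → 3.5% → $0.5936
Umbrella $30.92: all other goods → 3.5% → $1.0822
Shoe repair $47.33: labor services → 0% → $0.00
Pet grooming $90.43: labor services → 0% → $0.00
Key duplication $7.83: labor services → 0% → $0.00
Dresser $665.61: household furniture → 6.25% + 2% surcharge = 8.25% → $54.912825
Scented candle $15.27: all other goods → 3.5% → $0.53445
Dry cleaning (3 garments) $31.14: labor services → 0% → $0.00
Subtotal = $929.26; unrounded tax = $57.123075 → $57.12; total due = $986.38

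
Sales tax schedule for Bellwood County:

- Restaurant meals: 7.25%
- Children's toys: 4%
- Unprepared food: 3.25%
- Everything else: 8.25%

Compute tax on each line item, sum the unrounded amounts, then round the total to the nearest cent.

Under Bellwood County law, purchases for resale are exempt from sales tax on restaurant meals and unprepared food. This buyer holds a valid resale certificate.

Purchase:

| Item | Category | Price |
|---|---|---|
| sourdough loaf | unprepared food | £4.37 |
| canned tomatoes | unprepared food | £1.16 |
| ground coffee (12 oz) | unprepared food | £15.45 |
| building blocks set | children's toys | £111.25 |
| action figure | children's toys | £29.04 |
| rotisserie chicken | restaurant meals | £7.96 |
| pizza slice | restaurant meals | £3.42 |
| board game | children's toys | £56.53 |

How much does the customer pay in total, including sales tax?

Sourdough loaf £4.37: unprepared food, buyer-exempt → 0% → £0.00
Canned tomatoes £1.16: unprepared food, buyer-exempt → 0% → £0.00
Ground coffee (12 oz) £15.45: unprepared food, buyer-exempt → 0% → £0.00
Building blocks set £111.25: children's toys → 4% → £4.45
Action figure £29.04: children's toys → 4% → £1.1616
Rotisserie chicken £7.96: restaurant meals, buyer-exempt → 0% → £0.00
Pizza slice £3.42: restaurant meals, buyer-exempt → 0% → £0.00
Board game £56.53: children's toys → 4% → £2.2612
Subtotal = £229.18; unrounded tax = £7.8728 → £7.87; total due = £237.05

£237.05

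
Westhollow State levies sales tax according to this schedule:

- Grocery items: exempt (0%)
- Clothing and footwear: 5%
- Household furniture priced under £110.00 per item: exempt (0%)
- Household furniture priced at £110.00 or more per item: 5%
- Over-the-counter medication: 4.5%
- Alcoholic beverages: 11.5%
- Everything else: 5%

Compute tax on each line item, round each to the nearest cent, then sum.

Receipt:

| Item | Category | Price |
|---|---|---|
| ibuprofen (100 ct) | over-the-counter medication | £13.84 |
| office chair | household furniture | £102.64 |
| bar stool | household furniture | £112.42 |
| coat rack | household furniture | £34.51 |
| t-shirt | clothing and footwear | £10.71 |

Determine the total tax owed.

£6.78

Ibuprofen (100 ct) £13.84: over-the-counter medication → 4.5% → £0.62
Office chair £102.64: household furniture, under £110.00 → 0% → £0.00
Bar stool £112.42: household furniture, £110.00 or more → 5% → £5.62
Coat rack £34.51: household furniture, under £110.00 → 0% → £0.00
T-shirt £10.71: clothing and footwear → 5% → £0.54
Total tax = £0.62 + £5.62 + £0.54 = £6.78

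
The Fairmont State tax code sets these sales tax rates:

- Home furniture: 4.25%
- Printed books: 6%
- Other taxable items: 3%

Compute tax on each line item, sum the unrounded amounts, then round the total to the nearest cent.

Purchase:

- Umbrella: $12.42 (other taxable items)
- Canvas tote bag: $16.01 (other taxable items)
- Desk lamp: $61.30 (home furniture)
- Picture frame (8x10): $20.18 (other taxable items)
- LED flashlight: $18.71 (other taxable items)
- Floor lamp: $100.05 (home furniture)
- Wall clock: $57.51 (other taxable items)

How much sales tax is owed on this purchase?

Umbrella $12.42: other taxable items → 3% → $0.3726
Canvas tote bag $16.01: other taxable items → 3% → $0.4803
Desk lamp $61.30: home furniture → 4.25% → $2.60525
Picture frame (8x10) $20.18: other taxable items → 3% → $0.6054
LED flashlight $18.71: other taxable items → 3% → $0.5613
Floor lamp $100.05: home furniture → 4.25% → $4.252125
Wall clock $57.51: other taxable items → 3% → $1.7253
Unrounded tax sum = $10.602275 → $10.60

$10.60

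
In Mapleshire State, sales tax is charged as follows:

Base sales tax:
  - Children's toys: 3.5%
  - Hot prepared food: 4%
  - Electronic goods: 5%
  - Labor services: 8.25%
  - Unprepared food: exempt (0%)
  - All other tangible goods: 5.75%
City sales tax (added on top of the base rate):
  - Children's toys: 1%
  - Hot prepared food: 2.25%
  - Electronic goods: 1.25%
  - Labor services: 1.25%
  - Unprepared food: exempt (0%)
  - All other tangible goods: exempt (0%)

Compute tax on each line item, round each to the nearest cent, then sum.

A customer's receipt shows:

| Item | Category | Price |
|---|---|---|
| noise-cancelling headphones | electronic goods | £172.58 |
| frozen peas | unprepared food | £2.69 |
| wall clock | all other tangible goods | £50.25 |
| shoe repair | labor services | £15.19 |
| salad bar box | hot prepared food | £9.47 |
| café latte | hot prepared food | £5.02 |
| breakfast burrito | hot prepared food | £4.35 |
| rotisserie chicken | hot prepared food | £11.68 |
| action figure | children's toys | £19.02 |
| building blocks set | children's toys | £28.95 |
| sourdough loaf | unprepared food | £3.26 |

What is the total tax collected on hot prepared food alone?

£1.90

Salad bar box £9.47: hot prepared food → 4% + 2.25% city = 6.25% → £0.59
Café latte £5.02: hot prepared food → 4% + 2.25% city = 6.25% → £0.31
Breakfast burrito £4.35: hot prepared food → 4% + 2.25% city = 6.25% → £0.27
Rotisserie chicken £11.68: hot prepared food → 4% + 2.25% city = 6.25% → £0.73
Tax on hot prepared food = £0.59 + £0.31 + £0.27 + £0.73 = £1.90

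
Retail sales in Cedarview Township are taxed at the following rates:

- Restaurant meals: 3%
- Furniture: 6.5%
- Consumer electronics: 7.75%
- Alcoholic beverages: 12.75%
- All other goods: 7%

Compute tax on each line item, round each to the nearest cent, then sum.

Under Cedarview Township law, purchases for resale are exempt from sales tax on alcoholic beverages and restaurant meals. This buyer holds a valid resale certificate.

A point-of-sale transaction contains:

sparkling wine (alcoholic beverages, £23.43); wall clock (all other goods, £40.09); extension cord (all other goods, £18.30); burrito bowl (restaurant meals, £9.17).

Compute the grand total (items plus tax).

£95.08

Sparkling wine £23.43: alcoholic beverages, buyer-exempt → 0% → £0.00
Wall clock £40.09: all other goods → 7% → £2.81
Extension cord £18.30: all other goods → 7% → £1.28
Burrito bowl £9.17: restaurant meals, buyer-exempt → 0% → £0.00
Subtotal = £90.99; tax = £4.09; total due = £95.08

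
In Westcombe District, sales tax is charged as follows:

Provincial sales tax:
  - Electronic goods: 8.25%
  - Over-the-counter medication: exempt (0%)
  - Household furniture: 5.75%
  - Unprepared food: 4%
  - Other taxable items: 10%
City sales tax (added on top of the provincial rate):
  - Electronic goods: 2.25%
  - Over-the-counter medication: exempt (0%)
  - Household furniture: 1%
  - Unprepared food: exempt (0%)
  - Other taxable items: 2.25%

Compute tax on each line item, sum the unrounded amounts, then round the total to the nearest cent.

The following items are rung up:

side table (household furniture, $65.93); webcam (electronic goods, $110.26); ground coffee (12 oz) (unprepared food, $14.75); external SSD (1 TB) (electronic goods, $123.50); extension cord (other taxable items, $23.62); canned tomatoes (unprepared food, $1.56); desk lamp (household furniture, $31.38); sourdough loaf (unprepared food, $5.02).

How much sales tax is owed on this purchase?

Side table $65.93: household furniture → 5.75% + 1% city = 6.75% → $4.450275
Webcam $110.26: electronic goods → 8.25% + 2.25% city = 10.5% → $11.5773
Ground coffee (12 oz) $14.75: unprepared food → 4% + 0% city = 4% → $0.59
External SSD (1 TB) $123.50: electronic goods → 8.25% + 2.25% city = 10.5% → $12.9675
Extension cord $23.62: other taxable items → 10% + 2.25% city = 12.25% → $2.89345
Canned tomatoes $1.56: unprepared food → 4% + 0% city = 4% → $0.0624
Desk lamp $31.38: household furniture → 5.75% + 1% city = 6.75% → $2.11815
Sourdough loaf $5.02: unprepared food → 4% + 0% city = 4% → $0.2008
Unrounded tax sum = $34.859875 → $34.86

$34.86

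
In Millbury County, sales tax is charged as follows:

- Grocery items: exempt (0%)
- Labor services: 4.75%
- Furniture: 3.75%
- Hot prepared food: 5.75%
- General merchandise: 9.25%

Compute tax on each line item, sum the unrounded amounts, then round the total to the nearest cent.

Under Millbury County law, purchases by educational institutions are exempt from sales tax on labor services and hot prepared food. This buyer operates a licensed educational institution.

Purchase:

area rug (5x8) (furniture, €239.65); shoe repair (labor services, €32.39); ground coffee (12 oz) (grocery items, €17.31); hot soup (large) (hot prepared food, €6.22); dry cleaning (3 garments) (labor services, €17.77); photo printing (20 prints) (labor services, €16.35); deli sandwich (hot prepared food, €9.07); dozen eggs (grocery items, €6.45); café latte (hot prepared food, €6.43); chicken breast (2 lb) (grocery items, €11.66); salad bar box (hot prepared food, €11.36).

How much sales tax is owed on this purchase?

Area rug (5x8) €239.65: furniture → 3.75% → €8.986875
Shoe repair €32.39: labor services, buyer-exempt → 0% → €0.00
Ground coffee (12 oz) €17.31: grocery items → 0% → €0.00
Hot soup (large) €6.22: hot prepared food, buyer-exempt → 0% → €0.00
Dry cleaning (3 garments) €17.77: labor services, buyer-exempt → 0% → €0.00
Photo printing (20 prints) €16.35: labor services, buyer-exempt → 0% → €0.00
Deli sandwich €9.07: hot prepared food, buyer-exempt → 0% → €0.00
Dozen eggs €6.45: grocery items → 0% → €0.00
Café latte €6.43: hot prepared food, buyer-exempt → 0% → €0.00
Chicken breast (2 lb) €11.66: grocery items → 0% → €0.00
Salad bar box €11.36: hot prepared food, buyer-exempt → 0% → €0.00
Unrounded tax sum = €8.986875 → €8.99

€8.99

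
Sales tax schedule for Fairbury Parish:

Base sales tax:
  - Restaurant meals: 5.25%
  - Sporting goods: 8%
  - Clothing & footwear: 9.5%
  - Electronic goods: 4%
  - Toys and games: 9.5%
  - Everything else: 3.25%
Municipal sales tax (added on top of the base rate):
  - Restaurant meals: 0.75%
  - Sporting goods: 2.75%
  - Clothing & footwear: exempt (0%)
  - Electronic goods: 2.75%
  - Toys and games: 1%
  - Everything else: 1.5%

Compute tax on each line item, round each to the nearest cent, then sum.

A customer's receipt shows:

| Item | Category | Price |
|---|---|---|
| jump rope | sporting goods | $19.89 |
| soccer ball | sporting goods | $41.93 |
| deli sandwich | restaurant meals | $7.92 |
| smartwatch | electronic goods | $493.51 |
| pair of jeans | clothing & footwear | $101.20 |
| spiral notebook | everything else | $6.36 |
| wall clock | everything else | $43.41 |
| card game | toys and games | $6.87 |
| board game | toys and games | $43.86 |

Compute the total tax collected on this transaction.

$57.74

Jump rope $19.89: sporting goods → 8% + 2.75% municipal = 10.75% → $2.14
Soccer ball $41.93: sporting goods → 8% + 2.75% municipal = 10.75% → $4.51
Deli sandwich $7.92: restaurant meals → 5.25% + 0.75% municipal = 6% → $0.48
Smartwatch $493.51: electronic goods → 4% + 2.75% municipal = 6.75% → $33.31
Pair of jeans $101.20: clothing & footwear → 9.5% + 0% municipal = 9.5% → $9.61
Spiral notebook $6.36: everything else → 3.25% + 1.5% municipal = 4.75% → $0.30
Wall clock $43.41: everything else → 3.25% + 1.5% municipal = 4.75% → $2.06
Card game $6.87: toys and games → 9.5% + 1% municipal = 10.5% → $0.72
Board game $43.86: toys and games → 9.5% + 1% municipal = 10.5% → $4.61
Total tax = $2.14 + $4.51 + $0.48 + $33.31 + $9.61 + $0.30 + $2.06 + $0.72 + $4.61 = $57.74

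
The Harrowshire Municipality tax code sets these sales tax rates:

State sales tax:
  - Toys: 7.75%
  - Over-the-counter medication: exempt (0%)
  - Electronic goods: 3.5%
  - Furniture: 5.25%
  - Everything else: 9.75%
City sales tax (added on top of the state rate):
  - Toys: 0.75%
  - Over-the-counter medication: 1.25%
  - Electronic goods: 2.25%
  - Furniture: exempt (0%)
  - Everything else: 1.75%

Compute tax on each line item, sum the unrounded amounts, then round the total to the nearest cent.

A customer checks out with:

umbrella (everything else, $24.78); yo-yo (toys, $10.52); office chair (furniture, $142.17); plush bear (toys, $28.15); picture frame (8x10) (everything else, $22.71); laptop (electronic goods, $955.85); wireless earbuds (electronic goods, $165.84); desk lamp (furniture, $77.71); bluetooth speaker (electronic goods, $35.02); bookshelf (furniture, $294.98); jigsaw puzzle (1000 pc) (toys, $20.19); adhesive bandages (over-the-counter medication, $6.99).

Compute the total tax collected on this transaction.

Umbrella $24.78: everything else → 9.75% + 1.75% city = 11.5% → $2.8497
Yo-yo $10.52: toys → 7.75% + 0.75% city = 8.5% → $0.8942
Office chair $142.17: furniture → 5.25% + 0% city = 5.25% → $7.463925
Plush bear $28.15: toys → 7.75% + 0.75% city = 8.5% → $2.39275
Picture frame (8x10) $22.71: everything else → 9.75% + 1.75% city = 11.5% → $2.61165
Laptop $955.85: electronic goods → 3.5% + 2.25% city = 5.75% → $54.961375
Wireless earbuds $165.84: electronic goods → 3.5% + 2.25% city = 5.75% → $9.5358
Desk lamp $77.71: furniture → 5.25% + 0% city = 5.25% → $4.079775
Bluetooth speaker $35.02: electronic goods → 3.5% + 2.25% city = 5.75% → $2.01365
Bookshelf $294.98: furniture → 5.25% + 0% city = 5.25% → $15.48645
Jigsaw puzzle (1000 pc) $20.19: toys → 7.75% + 0.75% city = 8.5% → $1.71615
Adhesive bandages $6.99: over-the-counter medication → 0% + 1.25% city = 1.25% → $0.087375
Unrounded tax sum = $104.0928 → $104.09

$104.09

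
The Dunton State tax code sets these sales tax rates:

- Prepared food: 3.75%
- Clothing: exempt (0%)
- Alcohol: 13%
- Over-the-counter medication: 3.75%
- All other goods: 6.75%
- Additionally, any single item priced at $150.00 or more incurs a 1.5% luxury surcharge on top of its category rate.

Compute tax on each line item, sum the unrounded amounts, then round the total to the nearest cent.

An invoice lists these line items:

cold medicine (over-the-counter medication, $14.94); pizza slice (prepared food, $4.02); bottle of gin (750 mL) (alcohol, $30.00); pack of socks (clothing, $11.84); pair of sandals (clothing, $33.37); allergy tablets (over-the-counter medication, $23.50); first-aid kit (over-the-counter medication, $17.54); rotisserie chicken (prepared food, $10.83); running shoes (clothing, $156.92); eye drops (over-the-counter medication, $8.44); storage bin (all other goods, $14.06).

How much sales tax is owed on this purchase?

Cold medicine $14.94: over-the-counter medication → 3.75% → $0.56025
Pizza slice $4.02: prepared food → 3.75% → $0.15075
Bottle of gin (750 mL) $30.00: alcohol → 13% → $3.90
Pack of socks $11.84: clothing → 0% → $0.00
Pair of sandals $33.37: clothing → 0% → $0.00
Allergy tablets $23.50: over-the-counter medication → 3.75% → $0.88125
First-aid kit $17.54: over-the-counter medication → 3.75% → $0.65775
Rotisserie chicken $10.83: prepared food → 3.75% → $0.406125
Running shoes $156.92: clothing → 0% + 1.5% surcharge = 1.5% → $2.3538
Eye drops $8.44: over-the-counter medication → 3.75% → $0.3165
Storage bin $14.06: all other goods → 6.75% → $0.94905
Unrounded tax sum = $10.175475 → $10.18

$10.18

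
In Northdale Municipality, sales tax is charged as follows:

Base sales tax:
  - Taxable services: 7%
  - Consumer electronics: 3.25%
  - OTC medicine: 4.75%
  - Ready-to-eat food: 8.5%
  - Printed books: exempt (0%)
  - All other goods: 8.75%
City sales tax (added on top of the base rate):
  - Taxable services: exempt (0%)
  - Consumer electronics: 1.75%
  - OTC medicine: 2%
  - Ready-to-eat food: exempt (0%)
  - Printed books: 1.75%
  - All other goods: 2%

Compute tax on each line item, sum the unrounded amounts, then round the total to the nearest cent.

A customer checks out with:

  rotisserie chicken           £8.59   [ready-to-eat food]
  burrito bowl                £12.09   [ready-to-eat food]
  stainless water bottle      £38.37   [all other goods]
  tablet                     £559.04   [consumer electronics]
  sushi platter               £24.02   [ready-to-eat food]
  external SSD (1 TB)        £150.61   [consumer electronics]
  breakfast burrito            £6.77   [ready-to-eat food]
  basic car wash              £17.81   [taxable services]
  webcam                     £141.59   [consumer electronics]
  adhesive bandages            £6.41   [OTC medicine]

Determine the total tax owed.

£52.74

Rotisserie chicken £8.59: ready-to-eat food → 8.5% + 0% city = 8.5% → £0.73015
Burrito bowl £12.09: ready-to-eat food → 8.5% + 0% city = 8.5% → £1.02765
Stainless water bottle £38.37: all other goods → 8.75% + 2% city = 10.75% → £4.124775
Tablet £559.04: consumer electronics → 3.25% + 1.75% city = 5% → £27.952
Sushi platter £24.02: ready-to-eat food → 8.5% + 0% city = 8.5% → £2.0417
External SSD (1 TB) £150.61: consumer electronics → 3.25% + 1.75% city = 5% → £7.5305
Breakfast burrito £6.77: ready-to-eat food → 8.5% + 0% city = 8.5% → £0.57545
Basic car wash £17.81: taxable services → 7% + 0% city = 7% → £1.2467
Webcam £141.59: consumer electronics → 3.25% + 1.75% city = 5% → £7.0795
Adhesive bandages £6.41: OTC medicine → 4.75% + 2% city = 6.75% → £0.432675
Unrounded tax sum = £52.7411 → £52.74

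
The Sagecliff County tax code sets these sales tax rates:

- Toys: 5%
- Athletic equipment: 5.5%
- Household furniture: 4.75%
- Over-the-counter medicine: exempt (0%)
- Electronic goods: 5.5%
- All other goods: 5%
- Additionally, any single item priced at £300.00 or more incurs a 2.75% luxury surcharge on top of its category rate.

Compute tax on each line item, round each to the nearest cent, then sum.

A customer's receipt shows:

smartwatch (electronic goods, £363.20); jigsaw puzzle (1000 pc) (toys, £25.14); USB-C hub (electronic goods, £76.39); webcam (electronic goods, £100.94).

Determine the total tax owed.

Smartwatch £363.20: electronic goods → 5.5% + 2.75% surcharge = 8.25% → £29.96
Jigsaw puzzle (1000 pc) £25.14: toys → 5% → £1.26
USB-C hub £76.39: electronic goods → 5.5% → £4.20
Webcam £100.94: electronic goods → 5.5% → £5.55
Total tax = £29.96 + £1.26 + £4.20 + £5.55 = £40.97

£40.97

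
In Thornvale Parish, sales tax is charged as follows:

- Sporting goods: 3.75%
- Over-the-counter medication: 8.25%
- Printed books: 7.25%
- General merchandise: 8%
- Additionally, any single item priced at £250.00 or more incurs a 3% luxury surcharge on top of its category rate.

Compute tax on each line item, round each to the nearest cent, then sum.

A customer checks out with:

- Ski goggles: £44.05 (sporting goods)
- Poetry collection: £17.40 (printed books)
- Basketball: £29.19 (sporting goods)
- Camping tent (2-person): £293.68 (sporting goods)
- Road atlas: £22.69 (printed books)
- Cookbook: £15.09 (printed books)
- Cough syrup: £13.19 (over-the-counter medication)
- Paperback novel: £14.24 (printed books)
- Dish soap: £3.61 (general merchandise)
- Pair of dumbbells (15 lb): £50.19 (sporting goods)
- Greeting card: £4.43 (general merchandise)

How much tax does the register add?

£31.20

Ski goggles £44.05: sporting goods → 3.75% → £1.65
Poetry collection £17.40: printed books → 7.25% → £1.26
Basketball £29.19: sporting goods → 3.75% → £1.09
Camping tent (2-person) £293.68: sporting goods → 3.75% + 3% surcharge = 6.75% → £19.82
Road atlas £22.69: printed books → 7.25% → £1.65
Cookbook £15.09: printed books → 7.25% → £1.09
Cough syrup £13.19: over-the-counter medication → 8.25% → £1.09
Paperback novel £14.24: printed books → 7.25% → £1.03
Dish soap £3.61: general merchandise → 8% → £0.29
Pair of dumbbells (15 lb) £50.19: sporting goods → 3.75% → £1.88
Greeting card £4.43: general merchandise → 8% → £0.35
Total tax = £1.65 + £1.26 + £1.09 + £19.82 + £1.65 + £1.09 + £1.09 + £1.03 + £0.29 + £1.88 + £0.35 = £31.20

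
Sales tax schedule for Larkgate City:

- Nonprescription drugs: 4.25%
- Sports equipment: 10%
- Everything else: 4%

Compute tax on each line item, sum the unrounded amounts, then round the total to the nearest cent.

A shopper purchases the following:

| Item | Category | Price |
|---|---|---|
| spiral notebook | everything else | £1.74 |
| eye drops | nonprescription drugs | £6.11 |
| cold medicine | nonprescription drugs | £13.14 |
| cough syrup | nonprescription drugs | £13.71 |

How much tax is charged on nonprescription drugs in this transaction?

Eye drops £6.11: nonprescription drugs → 4.25% → £0.259675
Cold medicine £13.14: nonprescription drugs → 4.25% → £0.55845
Cough syrup £13.71: nonprescription drugs → 4.25% → £0.582675
Tax on nonprescription drugs: unrounded sum = £1.4008 → £1.40

£1.40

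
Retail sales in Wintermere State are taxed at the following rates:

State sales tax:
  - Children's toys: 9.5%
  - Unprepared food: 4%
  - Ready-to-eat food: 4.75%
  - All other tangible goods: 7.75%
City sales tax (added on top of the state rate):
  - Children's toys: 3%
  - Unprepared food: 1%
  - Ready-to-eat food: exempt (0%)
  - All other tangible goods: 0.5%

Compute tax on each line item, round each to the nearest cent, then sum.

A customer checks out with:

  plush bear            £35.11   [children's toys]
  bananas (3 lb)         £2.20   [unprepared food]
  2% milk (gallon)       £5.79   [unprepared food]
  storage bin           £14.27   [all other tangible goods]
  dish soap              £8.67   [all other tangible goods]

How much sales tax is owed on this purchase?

Plush bear £35.11: children's toys → 9.5% + 3% city = 12.5% → £4.39
Bananas (3 lb) £2.20: unprepared food → 4% + 1% city = 5% → £0.11
2% milk (gallon) £5.79: unprepared food → 4% + 1% city = 5% → £0.29
Storage bin £14.27: all other tangible goods → 7.75% + 0.5% city = 8.25% → £1.18
Dish soap £8.67: all other tangible goods → 7.75% + 0.5% city = 8.25% → £0.72
Total tax = £4.39 + £0.11 + £0.29 + £1.18 + £0.72 = £6.69

£6.69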